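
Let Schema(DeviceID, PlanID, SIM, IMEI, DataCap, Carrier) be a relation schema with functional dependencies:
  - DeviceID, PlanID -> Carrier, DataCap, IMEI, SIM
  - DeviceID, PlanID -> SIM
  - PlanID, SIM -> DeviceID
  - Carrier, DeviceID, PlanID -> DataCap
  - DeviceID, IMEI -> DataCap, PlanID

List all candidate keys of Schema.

{DeviceID, IMEI} is a candidate key since {DeviceID, IMEI}⁺ = {Carrier, DataCap, DeviceID, IMEI, PlanID, SIM} covers every attribute.
{DeviceID, PlanID} is a candidate key since {DeviceID, PlanID}⁺ = {Carrier, DataCap, DeviceID, IMEI, PlanID, SIM} covers every attribute.
{PlanID, SIM} is a candidate key since {PlanID, SIM}⁺ = {Carrier, DataCap, DeviceID, IMEI, PlanID, SIM} covers every attribute.
Any other superkey properly contains one of these, so there are no further candidate keys.

{DeviceID, IMEI}, {DeviceID, PlanID}, {PlanID, SIM}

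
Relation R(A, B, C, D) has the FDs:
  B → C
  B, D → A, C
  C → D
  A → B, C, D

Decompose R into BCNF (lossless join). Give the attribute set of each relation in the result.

{A, B, C}; {C, D}

Candidate keys of the original relation: {A}, {B}.
{A, B, C, D}: {C} determines {C, D} here but is not a superkey — split on C → D, giving {C, D} and {A, B, C}.
{C, D}: every determinant is a superkey — BCNF.
{A, B, C}: every determinant is a superkey — BCNF.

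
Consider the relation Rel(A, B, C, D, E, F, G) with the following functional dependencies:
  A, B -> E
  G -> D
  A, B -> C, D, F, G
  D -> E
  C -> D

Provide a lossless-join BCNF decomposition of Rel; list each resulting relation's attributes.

Candidate key of the original relation: {A, B}.
{A, B, C, D, E, F, G}: {G} determines {D, E, G} here but is not a superkey — split on G -> D, E, giving {D, E, G} and {A, B, C, F, G}.
{D, E, G}: {D} determines {D, E} here but is not a superkey — split on D -> E, giving {D, E} and {D, G}.
{D, E} has no BCNF violation.
{D, G} has no BCNF violation.
{A, B, C, F, G} has no BCNF violation.

{A, B, C, F, G}; {D, E}; {D, G}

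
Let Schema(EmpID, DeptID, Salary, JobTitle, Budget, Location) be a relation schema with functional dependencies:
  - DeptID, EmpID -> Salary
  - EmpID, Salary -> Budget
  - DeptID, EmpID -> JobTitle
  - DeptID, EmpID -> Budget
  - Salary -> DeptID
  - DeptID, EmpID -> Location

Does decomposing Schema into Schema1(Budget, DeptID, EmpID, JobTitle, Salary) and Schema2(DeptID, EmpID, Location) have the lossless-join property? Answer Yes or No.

The shared attributes are {DeptID, EmpID} and {DeptID, EmpID}⁺ = {Budget, DeptID, EmpID, JobTitle, Location, Salary}.
Schema1 is contained in that closure, so Schema1 ∩ Schema2 -> Schema1 holds and the join is lossless.

Yes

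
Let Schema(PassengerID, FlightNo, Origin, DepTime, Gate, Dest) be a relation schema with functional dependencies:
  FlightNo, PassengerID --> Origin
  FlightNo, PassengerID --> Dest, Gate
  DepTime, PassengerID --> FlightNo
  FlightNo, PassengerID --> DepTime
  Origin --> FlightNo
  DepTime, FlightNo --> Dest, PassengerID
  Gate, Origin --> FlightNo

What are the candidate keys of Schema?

{DepTime, FlightNo}, {DepTime, Origin}, {DepTime, PassengerID}, {FlightNo, PassengerID}, {Origin, PassengerID}

{DepTime, FlightNo} is a candidate key since {DepTime, FlightNo}⁺ = {DepTime, Dest, FlightNo, Gate, Origin, PassengerID} covers every attribute.
{DepTime, Origin} is a candidate key since {DepTime, Origin}⁺ = {DepTime, Dest, FlightNo, Gate, Origin, PassengerID} covers every attribute.
{DepTime, PassengerID} is a candidate key since {DepTime, PassengerID}⁺ = {DepTime, Dest, FlightNo, Gate, Origin, PassengerID} covers every attribute.
{FlightNo, PassengerID} is a candidate key since {FlightNo, PassengerID}⁺ = {DepTime, Dest, FlightNo, Gate, Origin, PassengerID} covers every attribute.
{Origin, PassengerID} is a candidate key since {Origin, PassengerID}⁺ = {DepTime, Dest, FlightNo, Gate, Origin, PassengerID} covers every attribute.
Any other superkey properly contains one of these, so there are no further candidate keys.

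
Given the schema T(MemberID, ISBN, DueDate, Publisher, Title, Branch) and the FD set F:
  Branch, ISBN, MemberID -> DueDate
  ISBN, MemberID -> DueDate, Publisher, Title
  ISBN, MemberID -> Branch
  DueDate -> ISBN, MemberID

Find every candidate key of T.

{DueDate} is a candidate key since {DueDate}⁺ = {Branch, DueDate, ISBN, MemberID, Publisher, Title} covers every attribute.
{ISBN, MemberID} is a candidate key since {ISBN, MemberID}⁺ = {Branch, DueDate, ISBN, MemberID, Publisher, Title} covers every attribute.
Any other superkey properly contains one of these, so there are no further candidate keys.

{DueDate}, {ISBN, MemberID}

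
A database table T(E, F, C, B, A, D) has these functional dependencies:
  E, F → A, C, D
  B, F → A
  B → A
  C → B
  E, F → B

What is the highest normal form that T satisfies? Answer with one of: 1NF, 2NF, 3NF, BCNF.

Candidate key: {E, F}. Prime attributes: {E, F}.
For B, F → A we have {B, F}⁺ = {A, B, F}; {B, F} is not a superkey, so BCNF fails.
Because {A} is non-prime and the left side of B, F → A is not a superkey, the relation is not in 3NF.
Checking every proper subset of each key, none determines a non-prime attribute — 2NF is satisfied.

2NF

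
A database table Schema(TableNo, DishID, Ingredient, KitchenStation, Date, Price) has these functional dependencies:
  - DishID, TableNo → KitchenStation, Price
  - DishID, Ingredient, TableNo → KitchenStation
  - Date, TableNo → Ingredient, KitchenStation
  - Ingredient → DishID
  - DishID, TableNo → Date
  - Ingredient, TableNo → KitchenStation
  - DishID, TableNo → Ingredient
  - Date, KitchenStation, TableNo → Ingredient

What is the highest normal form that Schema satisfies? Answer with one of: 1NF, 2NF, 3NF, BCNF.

3NF

Candidate keys: {Date, TableNo}, {DishID, TableNo}, {Ingredient, TableNo}. Prime attributes: {Date, DishID, Ingredient, TableNo}.
For Ingredient → DishID we have {Ingredient}⁺ = {DishID, Ingredient}; {Ingredient} is not a superkey, so BCNF fails.
Since {DishID} ⊆ prime attributes and every other non-superkey FD also has a prime right side, the schema is in 3NF.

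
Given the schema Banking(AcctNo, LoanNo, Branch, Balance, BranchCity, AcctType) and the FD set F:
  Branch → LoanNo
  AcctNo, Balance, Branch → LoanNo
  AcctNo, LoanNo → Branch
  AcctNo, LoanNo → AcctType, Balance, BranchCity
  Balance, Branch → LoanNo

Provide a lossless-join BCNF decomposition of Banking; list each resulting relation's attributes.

Candidate keys of the original relation: {AcctNo, Branch}, {AcctNo, LoanNo}.
{AcctNo, AcctType, Balance, Branch, BranchCity, LoanNo}: {Branch} determines {Branch, LoanNo} here but is not a superkey — split on Branch → LoanNo, giving {Branch, LoanNo} and {AcctNo, AcctType, Balance, Branch, BranchCity}.
{Branch, LoanNo}: every determinant is a superkey — BCNF.
{AcctNo, AcctType, Balance, Branch, BranchCity}: every determinant is a superkey — BCNF.

{AcctNo, AcctType, Balance, Branch, BranchCity}; {Branch, LoanNo}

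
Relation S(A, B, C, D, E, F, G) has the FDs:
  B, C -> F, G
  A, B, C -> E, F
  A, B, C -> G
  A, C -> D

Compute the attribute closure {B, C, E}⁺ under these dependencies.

Start with {B, C, E}.
B, C -> F, G applies; add {F, G} → now {B, C, E, F, G}.
No further FD applies.

{B, C, E, F, G}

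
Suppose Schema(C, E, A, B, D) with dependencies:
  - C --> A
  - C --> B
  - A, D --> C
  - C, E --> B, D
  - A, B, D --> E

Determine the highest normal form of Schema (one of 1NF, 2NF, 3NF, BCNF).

Candidate keys: {A, D}, {C, D}, {C, E}. Prime attributes: {A, C, D, E}.
For C --> A we have {C}⁺ = {A, B, C}; {C} is not a superkey, so BCNF fails.
C --> B has non-prime {B} on the right and a non-superkey on the left, so 3NF fails.
{C} is a proper subset of the key {C, D}, and {C}⁺ contains the non-prime attribute {B} — a partial dependency, so 2NF is violated.

1NF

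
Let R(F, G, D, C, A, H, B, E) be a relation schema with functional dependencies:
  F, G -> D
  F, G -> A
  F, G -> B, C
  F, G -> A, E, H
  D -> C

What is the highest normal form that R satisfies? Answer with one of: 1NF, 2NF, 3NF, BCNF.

2NF

Candidate key: {F, G}. Prime attributes: {F, G}.
D -> C breaks BCNF: {D}⁺ = {C, D}, so {D} is not a superkey.
D -> C has non-prime {C} on the right and a non-superkey on the left, so 3NF fails.
No proper subset of a key has a non-prime attribute in its closure, so there is no partial dependency; 2NF holds.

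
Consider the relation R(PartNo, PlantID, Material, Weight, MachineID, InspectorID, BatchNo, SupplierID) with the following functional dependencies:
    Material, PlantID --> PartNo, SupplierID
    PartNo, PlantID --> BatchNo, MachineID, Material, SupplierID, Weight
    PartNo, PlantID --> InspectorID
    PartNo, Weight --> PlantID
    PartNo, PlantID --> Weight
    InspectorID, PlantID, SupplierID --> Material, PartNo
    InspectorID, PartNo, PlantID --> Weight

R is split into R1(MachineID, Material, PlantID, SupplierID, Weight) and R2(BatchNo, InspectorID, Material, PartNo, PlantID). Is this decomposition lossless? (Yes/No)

Common attributes: {Material, PlantID}; their closure is {BatchNo, InspectorID, MachineID, Material, PartNo, PlantID, SupplierID, Weight}.
R1 is contained in that closure, so R1 ∩ R2 --> R1 holds and the join is lossless.

Yes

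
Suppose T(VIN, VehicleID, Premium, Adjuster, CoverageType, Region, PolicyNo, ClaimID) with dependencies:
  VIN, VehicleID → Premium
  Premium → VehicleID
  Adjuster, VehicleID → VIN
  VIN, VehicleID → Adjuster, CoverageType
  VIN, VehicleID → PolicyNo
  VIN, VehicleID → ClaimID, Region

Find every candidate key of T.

{Adjuster, Premium} is a candidate key since {Adjuster, Premium}⁺ = {Adjuster, ClaimID, CoverageType, PolicyNo, Premium, Region, VIN, VehicleID} covers every attribute.
{Adjuster, VehicleID} is a candidate key since {Adjuster, VehicleID}⁺ = {Adjuster, ClaimID, CoverageType, PolicyNo, Premium, Region, VIN, VehicleID} covers every attribute.
{Premium, VIN} is a candidate key since {Premium, VIN}⁺ = {Adjuster, ClaimID, CoverageType, PolicyNo, Premium, Region, VIN, VehicleID} covers every attribute.
{VIN, VehicleID} is a candidate key since {VIN, VehicleID}⁺ = {Adjuster, ClaimID, CoverageType, PolicyNo, Premium, Region, VIN, VehicleID} covers every attribute.
Any other superkey properly contains one of these, so there are no further candidate keys.

{Adjuster, Premium}, {Adjuster, VehicleID}, {Premium, VIN}, {VIN, VehicleID}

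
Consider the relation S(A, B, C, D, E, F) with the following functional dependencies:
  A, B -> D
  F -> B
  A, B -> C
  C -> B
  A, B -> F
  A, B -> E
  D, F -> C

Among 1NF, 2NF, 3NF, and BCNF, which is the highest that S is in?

Candidate keys: {A, B}, {A, C}, {A, F}. Prime attributes: {A, B, C, F}.
F -> B breaks BCNF: {F}⁺ = {B, F}, so {F} is not a superkey.
Its right-hand attributes {B} are all prime, as are those of every other non-superkey FD — the relation is in 3NF.

3NF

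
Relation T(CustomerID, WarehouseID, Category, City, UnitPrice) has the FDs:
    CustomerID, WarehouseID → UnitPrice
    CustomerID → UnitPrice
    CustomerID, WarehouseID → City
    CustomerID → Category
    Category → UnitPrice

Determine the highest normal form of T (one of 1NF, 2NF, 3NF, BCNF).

1NF

Candidate key: {CustomerID, WarehouseID}. Prime attributes: {CustomerID, WarehouseID}.
For CustomerID → UnitPrice we have {CustomerID}⁺ = {Category, CustomerID, UnitPrice}; {CustomerID} is not a superkey, so BCNF fails.
CustomerID → UnitPrice determines the non-prime attribute {UnitPrice} from a non-superkey — 3NF is violated.
Since {CustomerID} ⊂ {CustomerID, WarehouseID} and {CustomerID}⁺ ⊇ {Category, UnitPrice} with {Category, UnitPrice} non-prime, there is a partial dependency; 2NF fails.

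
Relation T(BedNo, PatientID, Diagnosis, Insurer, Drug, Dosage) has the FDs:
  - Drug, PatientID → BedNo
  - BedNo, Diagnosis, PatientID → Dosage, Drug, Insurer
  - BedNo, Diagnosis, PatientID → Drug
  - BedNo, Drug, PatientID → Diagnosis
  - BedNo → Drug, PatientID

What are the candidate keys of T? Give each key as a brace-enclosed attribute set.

{BedNo}, {Drug, PatientID}

{BedNo} is a candidate key since {BedNo}⁺ = {BedNo, Diagnosis, Dosage, Drug, Insurer, PatientID} covers every attribute.
{Drug, PatientID} is a candidate key since {Drug, PatientID}⁺ = {BedNo, Diagnosis, Dosage, Drug, Insurer, PatientID} covers every attribute.
These are minimal and exhaustive — every other superkey contains one of them.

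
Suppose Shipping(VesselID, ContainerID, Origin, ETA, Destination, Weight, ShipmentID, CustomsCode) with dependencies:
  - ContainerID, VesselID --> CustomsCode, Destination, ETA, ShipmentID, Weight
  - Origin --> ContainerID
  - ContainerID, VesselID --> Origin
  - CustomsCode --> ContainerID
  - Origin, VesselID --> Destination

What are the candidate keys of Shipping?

No FD produces {VesselID}, so it must be in every candidate key.
{ContainerID, VesselID}⁺ = {ContainerID, CustomsCode, Destination, ETA, Origin, ShipmentID, VesselID, Weight}, which is every attribute, so {ContainerID, VesselID} is a candidate key.
{CustomsCode, VesselID}⁺ = {ContainerID, CustomsCode, Destination, ETA, Origin, ShipmentID, VesselID, Weight}, which is every attribute, so {CustomsCode, VesselID} is a candidate key.
{Origin, VesselID}⁺ = {ContainerID, CustomsCode, Destination, ETA, Origin, ShipmentID, VesselID, Weight}, which is every attribute, so {Origin, VesselID} is a candidate key.
These are minimal and exhaustive — every other superkey contains one of them.

{ContainerID, VesselID}, {CustomsCode, VesselID}, {Origin, VesselID}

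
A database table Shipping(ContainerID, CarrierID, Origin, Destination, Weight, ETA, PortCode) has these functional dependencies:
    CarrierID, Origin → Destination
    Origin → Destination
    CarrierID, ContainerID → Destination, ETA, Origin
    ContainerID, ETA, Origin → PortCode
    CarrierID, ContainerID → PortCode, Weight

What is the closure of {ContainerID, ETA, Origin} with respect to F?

{ContainerID, Destination, ETA, Origin, PortCode}

Start with {ContainerID, ETA, Origin}.
Origin → Destination applies; add {Destination} → now {ContainerID, Destination, ETA, Origin}.
ContainerID, ETA, Origin → PortCode applies; add {PortCode} → now {ContainerID, Destination, ETA, Origin, PortCode}.
No further FD applies.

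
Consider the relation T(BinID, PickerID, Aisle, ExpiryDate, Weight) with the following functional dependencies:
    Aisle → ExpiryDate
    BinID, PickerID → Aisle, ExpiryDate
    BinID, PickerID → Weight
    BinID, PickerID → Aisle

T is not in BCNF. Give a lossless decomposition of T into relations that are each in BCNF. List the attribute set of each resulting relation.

{Aisle, BinID, PickerID, Weight}; {Aisle, ExpiryDate}

Candidate key of the original relation: {BinID, PickerID}.
In {Aisle, BinID, ExpiryDate, PickerID, Weight}, {Aisle} is not a superkey ({Aisle}⁺ restricted to this set is {Aisle, ExpiryDate}), so split on Aisle → ExpiryDate into {Aisle, ExpiryDate} and {Aisle, BinID, PickerID, Weight}.
{Aisle, ExpiryDate}: every determinant is a superkey — BCNF.
{Aisle, BinID, PickerID, Weight}: every determinant is a superkey — BCNF.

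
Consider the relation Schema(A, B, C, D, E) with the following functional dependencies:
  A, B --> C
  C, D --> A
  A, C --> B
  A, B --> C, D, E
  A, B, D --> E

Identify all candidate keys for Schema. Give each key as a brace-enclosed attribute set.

{A, B}⁺ = {A, B, C, D, E}, which is every attribute, so {A, B} is a candidate key.
{A, C}⁺ = {A, B, C, D, E}, which is every attribute, so {A, C} is a candidate key.
{C, D}⁺ = {A, B, C, D, E}, which is every attribute, so {C, D} is a candidate key.
Any other superkey properly contains one of these, so there are no further candidate keys.

{A, B}, {A, C}, {C, D}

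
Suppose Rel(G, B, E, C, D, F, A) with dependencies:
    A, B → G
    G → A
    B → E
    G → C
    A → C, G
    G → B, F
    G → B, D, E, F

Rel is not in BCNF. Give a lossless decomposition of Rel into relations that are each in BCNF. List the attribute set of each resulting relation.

{A, B, C, D, F, G}; {B, E}

Candidate keys of the original relation: {A}, {G}.
Within {A, B, C, D, E, F, G}: {B}⁺ ∩ {A, B, C, D, E, F, G} = {B, E}, not the whole set, so B → E violates BCNF; decompose into {B, E} and {A, B, C, D, F, G}.
{B, E}: every determinant is a superkey — BCNF.
{A, B, C, D, F, G}: every determinant is a superkey — BCNF.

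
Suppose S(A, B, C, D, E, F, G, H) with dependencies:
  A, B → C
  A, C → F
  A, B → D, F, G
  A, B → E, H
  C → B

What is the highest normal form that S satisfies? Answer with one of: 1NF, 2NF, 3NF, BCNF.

3NF

Candidate keys: {A, B}, {A, C}. Prime attributes: {A, B, C}.
C → B: {C}⁺ = {B, C}, which is not all of the attributes, so the left side is not a superkey — BCNF is violated.
Since {B} ⊆ prime attributes and every other non-superkey FD also has a prime right side, the schema is in 3NF.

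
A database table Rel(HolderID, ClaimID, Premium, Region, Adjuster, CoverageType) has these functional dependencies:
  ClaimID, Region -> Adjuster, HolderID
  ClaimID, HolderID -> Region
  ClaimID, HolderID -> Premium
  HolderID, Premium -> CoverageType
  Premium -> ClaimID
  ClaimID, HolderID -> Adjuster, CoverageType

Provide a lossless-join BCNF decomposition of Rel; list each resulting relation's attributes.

Candidate keys of the original relation: {ClaimID, HolderID}, {ClaimID, Region}, {HolderID, Premium}, {Premium, Region}.
{Adjuster, ClaimID, CoverageType, HolderID, Premium, Region}: {Premium} determines {ClaimID, Premium} here but is not a superkey — split on Premium -> ClaimID, giving {ClaimID, Premium} and {Adjuster, CoverageType, HolderID, Premium, Region}.
{ClaimID, Premium} has no BCNF violation.
{Adjuster, CoverageType, HolderID, Premium, Region} has no BCNF violation.

{Adjuster, CoverageType, HolderID, Premium, Region}; {ClaimID, Premium}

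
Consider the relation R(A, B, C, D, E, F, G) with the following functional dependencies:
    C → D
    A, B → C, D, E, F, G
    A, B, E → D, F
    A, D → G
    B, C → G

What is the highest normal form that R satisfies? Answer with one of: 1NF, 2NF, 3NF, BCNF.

Candidate key: {A, B}. Prime attributes: {A, B}.
For C → D we have {C}⁺ = {C, D}; {C} is not a superkey, so BCNF fails.
C → D determines the non-prime attribute {D} from a non-superkey — 3NF is violated.
No proper subset of a key has a non-prime attribute in its closure, so there is no partial dependency; 2NF holds.

2NF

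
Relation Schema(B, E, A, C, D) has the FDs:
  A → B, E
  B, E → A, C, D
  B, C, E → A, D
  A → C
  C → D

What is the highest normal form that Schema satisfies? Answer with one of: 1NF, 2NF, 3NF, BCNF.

Candidate keys: {A}, {B, E}. Prime attributes: {A, B, E}.
C → D breaks BCNF: {C}⁺ = {C, D}, so {C} is not a superkey.
C → D determines the non-prime attribute {D} from a non-superkey — 3NF is violated.
No proper subset of a key has a non-prime attribute in its closure, so there is no partial dependency; 2NF holds.

2NF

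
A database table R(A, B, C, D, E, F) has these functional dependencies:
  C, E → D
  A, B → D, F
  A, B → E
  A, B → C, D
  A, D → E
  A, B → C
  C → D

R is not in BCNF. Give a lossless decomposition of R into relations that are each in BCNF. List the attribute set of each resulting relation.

Candidate key of the original relation: {A, B}.
{A, B, C, D, E, F}: {C, E} determines {C, D, E} here but is not a superkey — split on C, E → D, giving {C, D, E} and {A, B, C, E, F}.
{C, D, E}: {C} determines {C, D} here but is not a superkey — split on C → D, giving {C, D} and {C, E}.
{C, D}: every determinant is a superkey — BCNF.
{C, E}: every determinant is a superkey — BCNF.
{A, B, C, E, F}: {A, C} determines {A, C, E} here but is not a superkey — split on A, C → E, giving {A, C, E} and {A, B, C, F}.
{A, C, E}: every determinant is a superkey — BCNF.
{A, B, C, F}: every determinant is a superkey — BCNF.

{A, B, C, F}; {A, C, E}; {C, D}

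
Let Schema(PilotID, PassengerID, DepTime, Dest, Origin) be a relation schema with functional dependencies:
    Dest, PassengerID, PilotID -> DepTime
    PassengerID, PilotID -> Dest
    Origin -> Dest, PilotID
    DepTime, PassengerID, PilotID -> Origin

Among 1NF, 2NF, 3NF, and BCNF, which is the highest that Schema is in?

1NF

Candidate keys: {Origin, PassengerID}, {PassengerID, PilotID}. Prime attributes: {Origin, PassengerID, PilotID}.
For Origin -> Dest, PilotID we have {Origin}⁺ = {Dest, Origin, PilotID}; {Origin} is not a superkey, so BCNF fails.
Origin -> Dest, PilotID has non-prime {Dest} on the right and a non-superkey on the left, so 3NF fails.
Since {Origin} ⊂ {Origin, PassengerID} and {Origin}⁺ ⊇ {Dest} with {Dest} non-prime, there is a partial dependency; 2NF fails.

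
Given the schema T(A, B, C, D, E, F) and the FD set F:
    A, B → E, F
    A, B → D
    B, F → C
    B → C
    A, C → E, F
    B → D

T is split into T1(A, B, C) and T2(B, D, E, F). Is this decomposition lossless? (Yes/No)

No

The shared attributes are {B} and {B}⁺ = {B, C, D}.
T1 ⊄ {B, C, D} and T2 ⊄ {B, C, D}, so the split is lossy.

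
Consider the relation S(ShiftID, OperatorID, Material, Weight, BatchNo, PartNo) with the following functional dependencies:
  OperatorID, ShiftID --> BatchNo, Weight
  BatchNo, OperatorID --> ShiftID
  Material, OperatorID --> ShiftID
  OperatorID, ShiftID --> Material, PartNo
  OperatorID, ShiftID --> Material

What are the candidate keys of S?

{BatchNo, OperatorID}, {Material, OperatorID}, {OperatorID, ShiftID}

No FD produces {OperatorID}, so it must be in every candidate key.
{BatchNo, OperatorID}⁺ = {BatchNo, Material, OperatorID, PartNo, ShiftID, Weight} — all of the relation — so {BatchNo, OperatorID} is a candidate key.
{Material, OperatorID}⁺ = {BatchNo, Material, OperatorID, PartNo, ShiftID, Weight} — all of the relation — so {Material, OperatorID} is a candidate key.
{OperatorID, ShiftID}⁺ = {BatchNo, Material, OperatorID, PartNo, ShiftID, Weight} — all of the relation — so {OperatorID, ShiftID} is a candidate key.
These are minimal and exhaustive — every other superkey contains one of them.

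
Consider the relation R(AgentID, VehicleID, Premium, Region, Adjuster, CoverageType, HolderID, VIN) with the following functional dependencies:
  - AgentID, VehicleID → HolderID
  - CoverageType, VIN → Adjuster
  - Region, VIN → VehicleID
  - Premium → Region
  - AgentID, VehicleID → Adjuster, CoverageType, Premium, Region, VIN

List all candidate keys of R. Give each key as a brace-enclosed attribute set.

{AgentID, Premium, VIN}, {AgentID, Region, VIN}, {AgentID, VehicleID}

No FD produces {AgentID}, so it must be in every candidate key.
{AgentID, VehicleID} is a candidate key since {AgentID, VehicleID}⁺ = {Adjuster, AgentID, CoverageType, HolderID, Premium, Region, VIN, VehicleID} covers every attribute.
{AgentID, Premium, VIN} is a candidate key since {AgentID, Premium, VIN}⁺ = {Adjuster, AgentID, CoverageType, HolderID, Premium, Region, VIN, VehicleID} covers every attribute.
{AgentID, Region, VIN} is a candidate key since {AgentID, Region, VIN}⁺ = {Adjuster, AgentID, CoverageType, HolderID, Premium, Region, VIN, VehicleID} covers every attribute.
No proper subset of any of these is a key, and no other minimal superkey exists.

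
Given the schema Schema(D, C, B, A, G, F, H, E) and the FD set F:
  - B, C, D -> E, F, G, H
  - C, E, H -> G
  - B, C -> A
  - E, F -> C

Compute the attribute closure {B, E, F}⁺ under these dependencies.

Start with {B, E, F}.
E, F -> C applies; add {C} → now {B, C, E, F}.
B, C -> A applies; add {A} → now {A, B, C, E, F}.
No further FD applies.

{A, B, C, E, F}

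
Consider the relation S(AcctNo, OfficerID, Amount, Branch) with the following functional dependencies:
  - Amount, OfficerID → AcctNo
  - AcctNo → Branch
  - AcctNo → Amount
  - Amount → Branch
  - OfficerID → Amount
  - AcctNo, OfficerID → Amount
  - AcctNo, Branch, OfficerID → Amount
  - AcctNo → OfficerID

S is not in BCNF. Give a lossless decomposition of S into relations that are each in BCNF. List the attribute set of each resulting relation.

{AcctNo, Amount, OfficerID}; {Amount, Branch}

Candidate keys of the original relation: {AcctNo}, {OfficerID}.
Within {AcctNo, Amount, Branch, OfficerID}: {Amount}⁺ ∩ {AcctNo, Amount, Branch, OfficerID} = {Amount, Branch}, not the whole set, so Amount → Branch violates BCNF; decompose into {Amount, Branch} and {AcctNo, Amount, OfficerID}.
{Amount, Branch} has no BCNF violation.
{AcctNo, Amount, OfficerID} has no BCNF violation.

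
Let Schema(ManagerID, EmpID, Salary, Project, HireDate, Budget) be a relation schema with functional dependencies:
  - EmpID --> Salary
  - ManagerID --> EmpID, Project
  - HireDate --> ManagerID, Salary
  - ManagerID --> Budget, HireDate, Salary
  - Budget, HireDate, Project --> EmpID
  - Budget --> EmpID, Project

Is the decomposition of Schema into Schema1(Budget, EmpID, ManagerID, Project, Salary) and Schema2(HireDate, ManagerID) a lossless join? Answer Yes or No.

Schema1 ∩ Schema2 = {ManagerID}; its closure under F is {Budget, EmpID, HireDate, ManagerID, Project, Salary}.
This includes all of Schema1, so the common attributes are a superkey of Schema1 — the join is lossless.

Yes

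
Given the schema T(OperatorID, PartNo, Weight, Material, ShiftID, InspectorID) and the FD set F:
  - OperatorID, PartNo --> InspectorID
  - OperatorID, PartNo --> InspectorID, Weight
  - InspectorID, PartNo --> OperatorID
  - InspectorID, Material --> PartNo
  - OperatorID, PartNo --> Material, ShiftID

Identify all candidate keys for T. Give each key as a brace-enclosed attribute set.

{InspectorID, Material}, {InspectorID, PartNo}, {OperatorID, PartNo}

{InspectorID, Material} is a candidate key since {InspectorID, Material}⁺ = {InspectorID, Material, OperatorID, PartNo, ShiftID, Weight} covers every attribute.
{InspectorID, PartNo} is a candidate key since {InspectorID, PartNo}⁺ = {InspectorID, Material, OperatorID, PartNo, ShiftID, Weight} covers every attribute.
{OperatorID, PartNo} is a candidate key since {OperatorID, PartNo}⁺ = {InspectorID, Material, OperatorID, PartNo, ShiftID, Weight} covers every attribute.
No proper subset of any of these is a key, and no other minimal superkey exists.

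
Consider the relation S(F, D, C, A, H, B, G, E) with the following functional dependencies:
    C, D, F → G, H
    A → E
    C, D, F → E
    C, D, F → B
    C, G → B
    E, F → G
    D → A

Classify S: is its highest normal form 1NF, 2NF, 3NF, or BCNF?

1NF

Candidate key: {C, D, F}. Prime attributes: {C, D, F}.
A → E breaks BCNF: {A}⁺ = {A, E}, so {A} is not a superkey.
Because {E} is non-prime and the left side of A → E is not a superkey, the relation is not in 3NF.
Since {D} ⊂ {C, D, F} and {D}⁺ ⊇ {A, E} with {A, E} non-prime, there is a partial dependency; 2NF fails.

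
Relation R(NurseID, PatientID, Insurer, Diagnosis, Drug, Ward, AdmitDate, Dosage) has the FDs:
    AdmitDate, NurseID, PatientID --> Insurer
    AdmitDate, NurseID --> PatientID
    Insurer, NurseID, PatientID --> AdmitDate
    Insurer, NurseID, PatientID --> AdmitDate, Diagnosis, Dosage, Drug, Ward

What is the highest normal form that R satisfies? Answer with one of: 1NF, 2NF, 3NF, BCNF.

Candidate keys: {AdmitDate, NurseID}, {Insurer, NurseID, PatientID}. Prime attributes: {AdmitDate, Insurer, NurseID, PatientID}.
Each dependency's left side is a superkey — BCNF holds.

BCNF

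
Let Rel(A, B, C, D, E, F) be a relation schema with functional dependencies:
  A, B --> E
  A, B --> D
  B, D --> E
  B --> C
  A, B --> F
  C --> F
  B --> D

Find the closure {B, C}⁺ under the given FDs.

{B, C, D, E, F}

Start with {B, C}.
C --> F applies; add {F} → now {B, C, F}.
B --> D applies; add {D} → now {B, C, D, F}.
B, D --> E applies; add {E} → now {B, C, D, E, F}.
No further FD applies.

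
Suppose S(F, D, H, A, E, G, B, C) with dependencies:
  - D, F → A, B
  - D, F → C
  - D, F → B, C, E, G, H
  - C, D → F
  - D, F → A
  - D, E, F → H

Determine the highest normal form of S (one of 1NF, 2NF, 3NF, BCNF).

Candidate keys: {C, D}, {D, F}. Prime attributes: {C, D, F}.
The left-hand side of every FD is a superkey, so BCNF is satisfied.

BCNF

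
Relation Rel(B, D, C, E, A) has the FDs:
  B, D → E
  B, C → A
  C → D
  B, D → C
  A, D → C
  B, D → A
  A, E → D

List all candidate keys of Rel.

{B} never appears on the right of any FD, so every key must include it.
{B, C}⁺ = {A, B, C, D, E}, which is every attribute, so {B, C} is a candidate key.
{B, D}⁺ = {A, B, C, D, E}, which is every attribute, so {B, D} is a candidate key.
{A, B, E}⁺ = {A, B, C, D, E}, which is every attribute, so {A, B, E} is a candidate key.
No proper subset of any of these is a key, and no other minimal superkey exists.

{A, B, E}, {B, C}, {B, D}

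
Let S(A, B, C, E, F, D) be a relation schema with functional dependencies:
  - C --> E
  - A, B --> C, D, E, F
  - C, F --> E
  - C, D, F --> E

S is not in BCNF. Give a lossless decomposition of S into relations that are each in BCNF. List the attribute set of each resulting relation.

{A, B, C, D, F}; {C, E}

Candidate key of the original relation: {A, B}.
{A, B, C, D, E, F}: {C} determines {C, E} here but is not a superkey — split on C --> E, giving {C, E} and {A, B, C, D, F}.
{C, E} is in BCNF.
{A, B, C, D, F} is in BCNF.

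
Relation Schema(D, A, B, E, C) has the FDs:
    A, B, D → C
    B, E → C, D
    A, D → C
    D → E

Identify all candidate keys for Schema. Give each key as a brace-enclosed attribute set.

{A, B, D}, {A, B, E}

Attributes never on any right-hand side: {A, B} — every candidate key must contain all of them.
{A, B, D} is a candidate key since {A, B, D}⁺ = {A, B, C, D, E} covers every attribute.
{A, B, E} is a candidate key since {A, B, E}⁺ = {A, B, C, D, E} covers every attribute.
No proper subset of any of these is a key, and no other minimal superkey exists.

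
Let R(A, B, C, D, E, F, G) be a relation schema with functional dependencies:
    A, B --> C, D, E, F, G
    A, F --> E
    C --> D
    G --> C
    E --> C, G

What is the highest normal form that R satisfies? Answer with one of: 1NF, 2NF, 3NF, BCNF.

2NF

Candidate key: {A, B}. Prime attributes: {A, B}.
For A, F --> E we have {A, F}⁺ = {A, C, D, E, F, G}; {A, F} is not a superkey, so BCNF fails.
A, F --> E has non-prime {E} on the right and a non-superkey on the left, so 3NF fails.
No proper subset of a key has a non-prime attribute in its closure, so there is no partial dependency; 2NF holds.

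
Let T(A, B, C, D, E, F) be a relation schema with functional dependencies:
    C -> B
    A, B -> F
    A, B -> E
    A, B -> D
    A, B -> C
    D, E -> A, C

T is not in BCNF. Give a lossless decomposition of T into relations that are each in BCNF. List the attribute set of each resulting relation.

{A, C, D, E, F}; {B, C}

Candidate keys of the original relation: {A, B}, {A, C}, {D, E}.
{A, B, C, D, E, F}: {C} determines {B, C} here but is not a superkey — split on C -> B, giving {B, C} and {A, C, D, E, F}.
{B, C}: every determinant is a superkey — BCNF.
{A, C, D, E, F}: every determinant is a superkey — BCNF.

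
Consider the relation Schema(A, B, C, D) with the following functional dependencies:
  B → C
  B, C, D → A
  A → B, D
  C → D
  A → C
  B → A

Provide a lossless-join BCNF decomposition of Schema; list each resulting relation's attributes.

{A, B, C}; {C, D}

Candidate keys of the original relation: {A}, {B}.
{A, B, C, D}: {C} determines {C, D} here but is not a superkey — split on C → D, giving {C, D} and {A, B, C}.
{C, D} has no BCNF violation.
{A, B, C} has no BCNF violation.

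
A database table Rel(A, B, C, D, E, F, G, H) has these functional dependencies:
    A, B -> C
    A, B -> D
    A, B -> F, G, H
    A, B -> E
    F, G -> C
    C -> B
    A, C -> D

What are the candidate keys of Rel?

{A, B}, {A, C}, {A, F, G}

No FD produces {A}, so it must be in every candidate key.
{A, B}⁺ = {A, B, C, D, E, F, G, H}, which is every attribute, so {A, B} is a candidate key.
{A, C}⁺ = {A, B, C, D, E, F, G, H}, which is every attribute, so {A, C} is a candidate key.
{A, F, G}⁺ = {A, B, C, D, E, F, G, H}, which is every attribute, so {A, F, G} is a candidate key.
No proper subset of any of these is a key, and no other minimal superkey exists.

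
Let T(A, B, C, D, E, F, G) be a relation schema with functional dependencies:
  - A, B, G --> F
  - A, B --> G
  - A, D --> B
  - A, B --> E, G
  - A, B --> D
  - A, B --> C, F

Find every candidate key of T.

{A, B}, {A, D}

{A} never appears on the right of any FD, so every key must include it.
Closure of {A, B} is {A, B, C, D, E, F, G}, the whole schema; {A, B} is a candidate key.
Closure of {A, D} is {A, B, C, D, E, F, G}, the whole schema; {A, D} is a candidate key.
Any other superkey properly contains one of these, so there are no further candidate keys.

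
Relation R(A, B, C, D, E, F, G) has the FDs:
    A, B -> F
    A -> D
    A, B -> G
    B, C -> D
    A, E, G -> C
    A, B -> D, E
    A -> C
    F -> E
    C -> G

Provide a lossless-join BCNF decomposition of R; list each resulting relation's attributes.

Candidate key of the original relation: {A, B}.
In {A, B, C, D, E, F, G}, {A} is not a superkey ({A}⁺ restricted to this set is {A, C, D, G}), so split on A -> C, D, G into {A, C, D, G} and {A, B, E, F}.
In {A, C, D, G}, {C} is not a superkey ({C}⁺ restricted to this set is {C, G}), so split on C -> G into {C, G} and {A, C, D}.
{C, G} is in BCNF.
{A, C, D} is in BCNF.
In {A, B, E, F}, {F} is not a superkey ({F}⁺ restricted to this set is {E, F}), so split on F -> E into {E, F} and {A, B, F}.
{E, F} is in BCNF.
{A, B, F} is in BCNF.

{A, B, F}; {A, C, D}; {C, G}; {E, F}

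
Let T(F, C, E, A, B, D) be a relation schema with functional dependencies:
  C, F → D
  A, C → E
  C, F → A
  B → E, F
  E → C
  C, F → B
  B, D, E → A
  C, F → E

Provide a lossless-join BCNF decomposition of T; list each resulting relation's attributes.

Candidate keys of the original relation: {B}, {C, F}, {E, F}.
In {A, B, C, D, E, F}, {A, C} is not a superkey ({A, C}⁺ restricted to this set is {A, C, E}), so split on A, C → E into {A, C, E} and {A, B, C, D, F}.
In {A, C, E}, {E} is not a superkey ({E}⁺ restricted to this set is {C, E}), so split on E → C into {C, E} and {A, E}.
{C, E}: every determinant is a superkey — BCNF.
{A, E}: every determinant is a superkey — BCNF.
{A, B, C, D, F}: every determinant is a superkey — BCNF.

{A, B, C, D, F}; {A, E}; {C, E}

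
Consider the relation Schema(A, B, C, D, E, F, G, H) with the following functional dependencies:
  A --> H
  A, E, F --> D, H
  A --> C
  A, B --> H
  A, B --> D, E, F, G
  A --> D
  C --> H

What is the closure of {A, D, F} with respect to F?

Start with {A, D, F}.
A --> H applies; add {H} → now {A, D, F, H}.
A --> C applies; add {C} → now {A, C, D, F, H}.
No further FD applies.

{A, C, D, F, H}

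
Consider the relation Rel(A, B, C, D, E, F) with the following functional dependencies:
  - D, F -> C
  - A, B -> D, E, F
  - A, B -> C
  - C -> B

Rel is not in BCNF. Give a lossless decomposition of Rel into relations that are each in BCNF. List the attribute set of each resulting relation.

{A, D, E, F}; {B, C}; {C, D, F}

Candidate keys of the original relation: {A, B}, {A, C}, {A, D, F}.
{A, B, C, D, E, F}: {D, F} determines {B, C, D, F} here but is not a superkey — split on D, F -> B, C, giving {B, C, D, F} and {A, D, E, F}.
{B, C, D, F}: {C} determines {B, C} here but is not a superkey — split on C -> B, giving {B, C} and {C, D, F}.
{B, C} is in BCNF.
{C, D, F} is in BCNF.
{A, D, E, F} is in BCNF.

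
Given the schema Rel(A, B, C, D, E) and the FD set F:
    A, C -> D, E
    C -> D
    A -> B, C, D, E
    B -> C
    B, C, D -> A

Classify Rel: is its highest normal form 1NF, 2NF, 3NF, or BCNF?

Candidate keys: {A}, {B}. Prime attributes: {A, B}.
C -> D: {C}⁺ = {C, D}, which is not all of the attributes, so the left side is not a superkey — BCNF is violated.
C -> D determines the non-prime attribute {D} from a non-superkey — 3NF is violated.
Every candidate key is a single attribute, so no partial dependency is possible; 2NF holds.

2NF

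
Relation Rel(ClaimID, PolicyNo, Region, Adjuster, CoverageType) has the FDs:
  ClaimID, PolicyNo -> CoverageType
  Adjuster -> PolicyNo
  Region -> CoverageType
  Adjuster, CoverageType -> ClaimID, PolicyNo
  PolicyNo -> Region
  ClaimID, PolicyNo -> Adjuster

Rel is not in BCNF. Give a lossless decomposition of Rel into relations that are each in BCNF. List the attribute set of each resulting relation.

Candidate keys of the original relation: {Adjuster}, {ClaimID, PolicyNo}.
{Adjuster, ClaimID, CoverageType, PolicyNo, Region}: {Region} determines {CoverageType, Region} here but is not a superkey — split on Region -> CoverageType, giving {CoverageType, Region} and {Adjuster, ClaimID, PolicyNo, Region}.
{CoverageType, Region} is in BCNF.
{Adjuster, ClaimID, PolicyNo, Region}: {PolicyNo} determines {PolicyNo, Region} here but is not a superkey — split on PolicyNo -> Region, giving {PolicyNo, Region} and {Adjuster, ClaimID, PolicyNo}.
{PolicyNo, Region} is in BCNF.
{Adjuster, ClaimID, PolicyNo} is in BCNF.

{Adjuster, ClaimID, PolicyNo}; {CoverageType, Region}; {PolicyNo, Region}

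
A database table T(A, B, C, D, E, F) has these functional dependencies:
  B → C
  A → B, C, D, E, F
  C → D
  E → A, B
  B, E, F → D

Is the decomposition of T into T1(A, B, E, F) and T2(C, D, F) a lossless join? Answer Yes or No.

No

T1 ∩ T2 = {F}; its closure under F is {F}.
Neither T1 nor T2 is contained in that closure, so the decomposition is lossy.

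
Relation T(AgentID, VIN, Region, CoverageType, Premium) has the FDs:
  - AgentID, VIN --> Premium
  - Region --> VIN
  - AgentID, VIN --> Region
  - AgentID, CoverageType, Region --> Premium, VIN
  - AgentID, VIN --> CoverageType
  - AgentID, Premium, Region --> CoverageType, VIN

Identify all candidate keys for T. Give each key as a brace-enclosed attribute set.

Attributes never on any right-hand side: {AgentID} — every candidate key must contain it.
{AgentID, Region}⁺ = {AgentID, CoverageType, Premium, Region, VIN} — all of the relation — so {AgentID, Region} is a candidate key.
{AgentID, VIN}⁺ = {AgentID, CoverageType, Premium, Region, VIN} — all of the relation — so {AgentID, VIN} is a candidate key.
Any other superkey properly contains one of these, so there are no further candidate keys.

{AgentID, Region}, {AgentID, VIN}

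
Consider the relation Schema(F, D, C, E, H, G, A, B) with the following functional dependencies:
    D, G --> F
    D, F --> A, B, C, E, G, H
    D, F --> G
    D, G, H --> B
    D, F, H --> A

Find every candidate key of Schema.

{D} never appears on the right of any FD, so every key must include it.
{D, F}⁺ = {A, B, C, D, E, F, G, H}, which is every attribute, so {D, F} is a candidate key.
{D, G}⁺ = {A, B, C, D, E, F, G, H}, which is every attribute, so {D, G} is a candidate key.
These are minimal and exhaustive — every other superkey contains one of them.

{D, F}, {D, G}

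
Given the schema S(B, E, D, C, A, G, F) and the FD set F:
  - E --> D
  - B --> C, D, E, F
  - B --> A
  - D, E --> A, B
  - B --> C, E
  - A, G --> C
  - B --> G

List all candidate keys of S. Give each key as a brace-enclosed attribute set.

Closure of {B} is {A, B, C, D, E, F, G}, the whole schema; {B} is a candidate key.
Closure of {E} is {A, B, C, D, E, F, G}, the whole schema; {E} is a candidate key.
These are minimal and exhaustive — every other superkey contains one of them.

{B}, {E}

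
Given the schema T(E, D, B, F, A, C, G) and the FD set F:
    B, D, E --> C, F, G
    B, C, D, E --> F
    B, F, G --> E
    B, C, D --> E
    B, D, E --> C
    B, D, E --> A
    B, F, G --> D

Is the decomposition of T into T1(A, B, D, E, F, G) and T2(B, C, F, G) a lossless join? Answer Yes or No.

The shared attributes are {B, F, G} and {B, F, G}⁺ = {A, B, C, D, E, F, G}.
Since T1 ⊆ {A, B, C, D, E, F, G}, the intersection is a superkey of T1; the decomposition is lossless.

Yes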